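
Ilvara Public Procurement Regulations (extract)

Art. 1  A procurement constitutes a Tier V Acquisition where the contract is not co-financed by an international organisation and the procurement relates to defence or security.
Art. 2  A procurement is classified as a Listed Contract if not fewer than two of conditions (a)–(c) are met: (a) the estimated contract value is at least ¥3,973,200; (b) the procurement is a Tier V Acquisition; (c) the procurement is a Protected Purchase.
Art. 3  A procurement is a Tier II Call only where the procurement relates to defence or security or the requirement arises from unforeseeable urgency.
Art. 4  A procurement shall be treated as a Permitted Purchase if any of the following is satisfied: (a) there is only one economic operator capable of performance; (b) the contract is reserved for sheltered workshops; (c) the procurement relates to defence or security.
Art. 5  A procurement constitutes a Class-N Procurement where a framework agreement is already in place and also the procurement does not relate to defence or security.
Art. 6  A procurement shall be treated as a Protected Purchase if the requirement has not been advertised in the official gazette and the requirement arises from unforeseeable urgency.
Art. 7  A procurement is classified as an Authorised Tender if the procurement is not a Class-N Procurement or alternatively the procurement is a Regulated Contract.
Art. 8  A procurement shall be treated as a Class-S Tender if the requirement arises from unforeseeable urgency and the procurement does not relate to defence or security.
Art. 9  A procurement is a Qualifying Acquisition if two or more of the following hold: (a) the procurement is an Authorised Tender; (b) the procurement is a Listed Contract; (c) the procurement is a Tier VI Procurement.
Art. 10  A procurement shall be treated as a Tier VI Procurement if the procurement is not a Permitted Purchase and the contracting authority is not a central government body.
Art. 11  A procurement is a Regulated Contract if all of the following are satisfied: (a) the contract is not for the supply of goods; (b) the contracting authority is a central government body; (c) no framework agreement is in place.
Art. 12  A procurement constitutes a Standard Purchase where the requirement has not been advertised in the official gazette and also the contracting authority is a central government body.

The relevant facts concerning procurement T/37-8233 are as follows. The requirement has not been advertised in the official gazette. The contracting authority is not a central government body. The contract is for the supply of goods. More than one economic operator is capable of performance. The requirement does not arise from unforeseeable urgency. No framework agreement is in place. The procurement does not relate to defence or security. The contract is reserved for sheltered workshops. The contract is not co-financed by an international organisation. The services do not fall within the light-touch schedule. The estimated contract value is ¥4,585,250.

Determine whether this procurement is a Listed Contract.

Under article 1: the contract is not co-financed by an international organisation? yes; and the procurement relates to defence or security? no. So the procurement is not a Tier V Acquisition.
Under article 6: the requirement has not been advertised in the official gazette? yes; and the requirement arises from unforeseeable urgency? no. So the procurement is not a Protected Purchase.
Under article 2: estimated contract value: ¥4,585,250 ≥ ¥3,973,200? yes; Tier V Acquisition (article 1)? no; Protected Purchase (article 6)? no — 1 of 3 hold (need ≥2) → not satisfied.

No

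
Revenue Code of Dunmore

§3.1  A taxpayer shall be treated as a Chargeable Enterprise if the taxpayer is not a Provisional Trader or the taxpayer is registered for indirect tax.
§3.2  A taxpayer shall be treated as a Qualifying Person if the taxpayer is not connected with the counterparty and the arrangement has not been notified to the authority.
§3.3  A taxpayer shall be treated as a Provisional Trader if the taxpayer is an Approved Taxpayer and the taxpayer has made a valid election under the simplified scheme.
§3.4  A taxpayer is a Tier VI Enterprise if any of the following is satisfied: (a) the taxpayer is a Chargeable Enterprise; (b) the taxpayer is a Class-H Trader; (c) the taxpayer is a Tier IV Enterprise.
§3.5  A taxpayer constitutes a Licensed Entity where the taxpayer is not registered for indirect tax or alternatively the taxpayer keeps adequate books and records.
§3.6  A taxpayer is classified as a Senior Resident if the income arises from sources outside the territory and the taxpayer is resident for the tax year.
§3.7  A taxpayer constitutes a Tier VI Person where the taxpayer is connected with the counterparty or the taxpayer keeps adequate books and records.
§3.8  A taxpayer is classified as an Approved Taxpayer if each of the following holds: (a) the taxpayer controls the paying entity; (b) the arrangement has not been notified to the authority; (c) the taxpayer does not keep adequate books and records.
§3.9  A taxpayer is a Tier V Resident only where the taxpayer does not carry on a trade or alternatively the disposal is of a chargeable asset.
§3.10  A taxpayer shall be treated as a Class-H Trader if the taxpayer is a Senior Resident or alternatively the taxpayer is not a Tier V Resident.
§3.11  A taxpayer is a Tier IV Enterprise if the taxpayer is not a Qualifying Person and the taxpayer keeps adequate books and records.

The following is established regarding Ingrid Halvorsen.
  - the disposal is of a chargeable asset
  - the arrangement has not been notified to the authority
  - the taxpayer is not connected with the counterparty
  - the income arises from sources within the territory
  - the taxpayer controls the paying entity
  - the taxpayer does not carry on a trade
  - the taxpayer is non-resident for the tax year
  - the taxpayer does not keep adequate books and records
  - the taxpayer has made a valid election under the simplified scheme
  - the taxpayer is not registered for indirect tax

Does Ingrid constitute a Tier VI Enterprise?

Under §3.8: the taxpayer controls the paying entity? yes; and the arrangement has not been notified to the authority? yes; and the taxpayer does not keep adequate books and records? yes. So the taxpayer is an Approved Taxpayer.
Under §3.3: Approved Taxpayer (§3.8)? yes; and the taxpayer has made a valid election under the simplified scheme? yes. So the taxpayer is a Provisional Trader.
Under §3.1: not a Provisional Trader (§3.3)? no; or the taxpayer is registered for indirect tax? no. So the taxpayer is not a Chargeable Enterprise.
Under §3.6: the income arises from sources outside the territory? no; and the taxpayer is resident for the tax year? no. So the taxpayer is not a Senior Resident.
Under §3.9: the taxpayer does not carry on a trade? yes; or the disposal is of a chargeable asset? yes. So the taxpayer is a Tier V Resident.
Under §3.10: Senior Resident (§3.6)? no; or not a Tier V Resident (§3.9)? no. So the taxpayer is not a Class-H Trader.
Under §3.2: the taxpayer is not connected with the counterparty? yes; and the arrangement has not been notified to the authority? yes. So the taxpayer is a Qualifying Person.
Under §3.11: not a Qualifying Person (§3.2)? no; and the taxpayer keeps adequate books and records? no. So the taxpayer is not a Tier IV Enterprise.
Under §3.4: Chargeable Enterprise (§3.1)? no; or Class-H Trader (§3.10)? no; or Tier IV Enterprise (§3.11)? no. So the taxpayer is not a Tier VI Enterprise.

No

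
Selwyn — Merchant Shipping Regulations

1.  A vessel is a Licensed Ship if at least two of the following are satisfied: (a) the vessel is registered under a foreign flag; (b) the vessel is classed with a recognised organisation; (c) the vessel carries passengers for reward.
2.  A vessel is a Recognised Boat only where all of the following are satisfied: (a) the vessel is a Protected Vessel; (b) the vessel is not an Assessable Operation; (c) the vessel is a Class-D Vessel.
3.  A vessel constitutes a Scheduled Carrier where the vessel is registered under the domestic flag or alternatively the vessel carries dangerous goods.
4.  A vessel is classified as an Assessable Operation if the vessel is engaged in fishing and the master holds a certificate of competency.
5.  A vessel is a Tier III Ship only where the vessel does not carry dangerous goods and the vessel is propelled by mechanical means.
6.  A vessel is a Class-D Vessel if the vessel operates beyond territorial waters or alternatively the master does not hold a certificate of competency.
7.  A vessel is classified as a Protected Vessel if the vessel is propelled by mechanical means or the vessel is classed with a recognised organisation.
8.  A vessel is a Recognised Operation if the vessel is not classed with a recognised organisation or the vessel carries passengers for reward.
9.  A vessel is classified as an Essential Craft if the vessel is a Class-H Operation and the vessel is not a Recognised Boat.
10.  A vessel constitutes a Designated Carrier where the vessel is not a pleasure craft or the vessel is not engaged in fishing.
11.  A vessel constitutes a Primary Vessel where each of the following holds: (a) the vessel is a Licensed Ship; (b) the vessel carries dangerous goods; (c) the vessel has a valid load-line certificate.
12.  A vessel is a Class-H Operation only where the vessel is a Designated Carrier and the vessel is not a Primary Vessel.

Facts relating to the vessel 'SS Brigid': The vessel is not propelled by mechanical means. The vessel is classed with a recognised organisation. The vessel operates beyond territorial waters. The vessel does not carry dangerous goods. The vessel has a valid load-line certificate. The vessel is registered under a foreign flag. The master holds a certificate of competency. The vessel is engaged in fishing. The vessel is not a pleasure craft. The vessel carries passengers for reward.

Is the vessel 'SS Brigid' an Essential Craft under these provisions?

paragraph 10 — Designated Carrier: [the vessel is not a pleasure craft? yes] OR [the vessel is not engaged in fishing? no] → satisfied.
paragraph 1 — Licensed Ship: the vessel is registered under a foreign flag? yes; the vessel is classed with a recognised organisation? yes; the vessel carries passengers for reward? yes — 3 of 3 hold (need ≥2) → satisfied.
paragraph 11 — Primary Vessel: [Licensed Ship (paragraph 1)? yes] AND [the vessel carries dangerous goods? no] AND [the vessel has a valid load-line certificate? yes] → not satisfied.
paragraph 12 — Class-H Operation: [Designated Carrier (paragraph 10)? yes] AND [not a Primary Vessel (paragraph 11)? yes] → satisfied.
paragraph 7 — Protected Vessel: [the vessel is propelled by mechanical means? no] OR [the vessel is classed with a recognised organisation? yes] → satisfied.
paragraph 4 — Assessable Operation: [the vessel is engaged in fishing? yes] AND [the master holds a certificate of competency? yes] → satisfied.
paragraph 6 — Class-D Vessel: [the vessel operates beyond territorial waters? yes] OR [the master does not hold a certificate of competency? no] → satisfied.
paragraph 2 — Recognised Boat: [Protected Vessel (paragraph 7)? yes] AND [not an Assessable Operation (paragraph 4)? no] AND [Class-D Vessel (paragraph 6)? yes] → not satisfied.
paragraph 9 — Essential Craft: [Class-H Operation (paragraph 12)? yes] AND [not a Recognised Boat (paragraph 2)? yes] → satisfied.

Yes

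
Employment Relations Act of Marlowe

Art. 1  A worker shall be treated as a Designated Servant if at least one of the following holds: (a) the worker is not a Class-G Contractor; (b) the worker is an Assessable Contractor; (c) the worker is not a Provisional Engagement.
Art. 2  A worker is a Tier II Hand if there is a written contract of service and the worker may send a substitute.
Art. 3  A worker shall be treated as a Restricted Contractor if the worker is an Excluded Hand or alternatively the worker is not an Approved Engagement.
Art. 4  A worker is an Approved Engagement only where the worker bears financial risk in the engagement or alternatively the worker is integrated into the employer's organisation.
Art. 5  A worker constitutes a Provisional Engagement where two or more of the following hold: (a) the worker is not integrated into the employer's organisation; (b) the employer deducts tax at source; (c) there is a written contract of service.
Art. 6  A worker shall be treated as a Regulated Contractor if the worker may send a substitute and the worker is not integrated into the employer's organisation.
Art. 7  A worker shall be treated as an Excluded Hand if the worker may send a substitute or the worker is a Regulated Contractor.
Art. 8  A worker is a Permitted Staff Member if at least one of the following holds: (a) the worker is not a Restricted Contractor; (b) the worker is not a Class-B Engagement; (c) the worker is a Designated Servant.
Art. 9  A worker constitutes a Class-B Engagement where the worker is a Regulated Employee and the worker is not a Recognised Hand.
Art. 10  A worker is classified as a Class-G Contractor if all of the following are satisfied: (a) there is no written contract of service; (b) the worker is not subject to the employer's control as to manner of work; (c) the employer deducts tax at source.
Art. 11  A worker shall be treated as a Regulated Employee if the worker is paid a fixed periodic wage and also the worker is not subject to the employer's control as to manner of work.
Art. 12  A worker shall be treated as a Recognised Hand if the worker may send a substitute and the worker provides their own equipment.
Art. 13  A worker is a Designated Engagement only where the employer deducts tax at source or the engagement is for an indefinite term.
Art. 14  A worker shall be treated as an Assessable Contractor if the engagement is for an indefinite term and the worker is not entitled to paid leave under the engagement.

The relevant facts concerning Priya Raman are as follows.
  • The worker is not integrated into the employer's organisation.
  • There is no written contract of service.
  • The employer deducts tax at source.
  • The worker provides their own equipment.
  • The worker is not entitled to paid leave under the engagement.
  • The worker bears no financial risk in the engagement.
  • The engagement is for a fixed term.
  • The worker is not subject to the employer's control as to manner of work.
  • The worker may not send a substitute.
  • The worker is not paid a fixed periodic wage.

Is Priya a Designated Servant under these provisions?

article 10 — Class-G Contractor: [there is no written contract of service? yes] AND [the worker is not subject to the employer's control as to manner of work? yes] AND [the employer deducts tax at source? yes] → satisfied.
article 14 — Assessable Contractor: [the engagement is for an indefinite term? no] AND [the worker is not entitled to paid leave under the engagement? yes] → not satisfied.
article 5 — Provisional Engagement: the worker is not integrated into the employer's organisation? yes; the employer deducts tax at source? yes; there is a written contract of service? no — 2 of 3 hold (need ≥2) → satisfied.
article 1 — Designated Servant: [not a Class-G Contractor (article 10)? no] OR [Assessable Contractor (article 14)? no] OR [not a Provisional Engagement (article 5)? no] → not satisfied.

No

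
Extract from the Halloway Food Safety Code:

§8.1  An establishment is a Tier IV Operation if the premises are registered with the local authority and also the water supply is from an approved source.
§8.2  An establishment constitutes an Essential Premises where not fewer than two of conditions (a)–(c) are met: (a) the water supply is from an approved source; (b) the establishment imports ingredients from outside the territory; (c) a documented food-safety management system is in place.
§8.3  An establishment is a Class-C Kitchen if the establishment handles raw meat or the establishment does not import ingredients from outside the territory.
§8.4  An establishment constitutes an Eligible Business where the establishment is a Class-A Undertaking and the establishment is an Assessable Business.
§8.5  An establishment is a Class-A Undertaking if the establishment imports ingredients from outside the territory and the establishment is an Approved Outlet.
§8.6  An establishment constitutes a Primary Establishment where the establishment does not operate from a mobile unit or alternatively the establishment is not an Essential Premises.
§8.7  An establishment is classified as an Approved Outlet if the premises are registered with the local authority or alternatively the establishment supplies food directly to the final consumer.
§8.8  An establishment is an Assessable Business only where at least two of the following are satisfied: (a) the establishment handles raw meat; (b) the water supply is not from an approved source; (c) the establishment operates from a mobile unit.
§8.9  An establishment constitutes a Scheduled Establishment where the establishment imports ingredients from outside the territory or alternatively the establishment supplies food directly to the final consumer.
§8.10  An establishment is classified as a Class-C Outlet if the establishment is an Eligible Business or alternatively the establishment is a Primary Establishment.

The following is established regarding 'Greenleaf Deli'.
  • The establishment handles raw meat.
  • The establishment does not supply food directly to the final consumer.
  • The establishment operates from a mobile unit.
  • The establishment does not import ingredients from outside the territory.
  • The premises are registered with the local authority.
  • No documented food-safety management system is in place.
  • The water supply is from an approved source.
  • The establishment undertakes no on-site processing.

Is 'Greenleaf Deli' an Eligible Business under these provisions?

No

§8.7 — Approved Outlet: [the premises are registered with the local authority? yes] OR [the establishment supplies food directly to the final consumer? no] → satisfied.
§8.5 — Class-A Undertaking: [the establishment imports ingredients from outside the territory? no] AND [Approved Outlet (§8.7)? yes] → not satisfied.
§8.8 — Assessable Business: the establishment handles raw meat? yes; the water supply is not from an approved source? no; the establishment operates from a mobile unit? yes — 2 of 3 hold (need ≥2) → satisfied.
§8.4 — Eligible Business: [Class-A Undertaking (§8.5)? no] AND [Assessable Business (§8.8)? yes] → not satisfied.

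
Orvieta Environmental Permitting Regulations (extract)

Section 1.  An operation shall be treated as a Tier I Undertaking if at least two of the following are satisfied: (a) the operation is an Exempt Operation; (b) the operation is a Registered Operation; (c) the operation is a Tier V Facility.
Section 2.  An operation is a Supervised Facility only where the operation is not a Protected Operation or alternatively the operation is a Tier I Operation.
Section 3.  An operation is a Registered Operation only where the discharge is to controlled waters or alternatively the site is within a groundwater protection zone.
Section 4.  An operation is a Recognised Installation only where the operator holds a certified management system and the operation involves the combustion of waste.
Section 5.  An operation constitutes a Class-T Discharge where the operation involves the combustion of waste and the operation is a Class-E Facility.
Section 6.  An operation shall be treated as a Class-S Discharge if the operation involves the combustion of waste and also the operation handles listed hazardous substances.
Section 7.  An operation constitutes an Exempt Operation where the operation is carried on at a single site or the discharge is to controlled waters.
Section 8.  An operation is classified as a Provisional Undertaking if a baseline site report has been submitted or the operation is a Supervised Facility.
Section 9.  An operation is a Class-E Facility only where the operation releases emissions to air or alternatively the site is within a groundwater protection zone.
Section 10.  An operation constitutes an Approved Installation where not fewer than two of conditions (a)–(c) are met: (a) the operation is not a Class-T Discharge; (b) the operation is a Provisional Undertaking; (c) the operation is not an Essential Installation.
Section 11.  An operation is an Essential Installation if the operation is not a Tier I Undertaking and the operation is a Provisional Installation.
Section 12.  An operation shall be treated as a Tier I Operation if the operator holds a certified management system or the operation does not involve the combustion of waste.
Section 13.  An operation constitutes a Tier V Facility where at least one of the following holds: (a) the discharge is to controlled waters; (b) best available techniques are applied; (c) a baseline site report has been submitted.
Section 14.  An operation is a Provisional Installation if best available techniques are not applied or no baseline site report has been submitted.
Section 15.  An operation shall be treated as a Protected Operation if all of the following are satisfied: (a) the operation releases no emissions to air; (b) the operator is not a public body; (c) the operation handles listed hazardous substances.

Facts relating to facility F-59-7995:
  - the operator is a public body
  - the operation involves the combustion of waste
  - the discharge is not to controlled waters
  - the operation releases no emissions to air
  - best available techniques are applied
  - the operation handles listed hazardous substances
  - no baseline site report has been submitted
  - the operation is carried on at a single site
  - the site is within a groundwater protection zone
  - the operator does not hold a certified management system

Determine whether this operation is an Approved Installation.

Yes

section 9 — Class-E Facility: [the operation releases emissions to air? no] OR [the site is within a groundwater protection zone? yes] → satisfied.
section 5 — Class-T Discharge: [the operation involves the combustion of waste? yes] AND [Class-E Facility (section 9)? yes] → satisfied.
section 15 — Protected Operation: [the operation releases no emissions to air? yes] AND [the operator is not a public body? no] AND [the operation handles listed hazardous substances? yes] → not satisfied.
section 12 — Tier I Operation: [the operator holds a certified management system? no] OR [the operation does not involve the combustion of waste? no] → not satisfied.
section 2 — Supervised Facility: [not a Protected Operation (section 15)? yes] OR [Tier I Operation (section 12)? no] → satisfied.
section 8 — Provisional Undertaking: [a baseline site report has been submitted? no] OR [Supervised Facility (section 2)? yes] → satisfied.
section 7 — Exempt Operation: [the operation is carried on at a single site? yes] OR [the discharge is to controlled waters? no] → satisfied.
section 3 — Registered Operation: [the discharge is to controlled waters? no] OR [the site is within a groundwater protection zone? yes] → satisfied.
section 13 — Tier V Facility: [the discharge is to controlled waters? no] OR [best available techniques are applied? yes] OR [a baseline site report has been submitted? no] → satisfied.
section 1 — Tier I Undertaking: Exempt Operation (section 7)? yes; Registered Operation (section 3)? yes; Tier V Facility (section 13)? yes — 3 of 3 hold (need ≥2) → satisfied.
section 14 — Provisional Installation: [best available techniques are not applied? no] OR [no baseline site report has been submitted? yes] → satisfied.
section 11 — Essential Installation: [not a Tier I Undertaking (section 1)? no] AND [Provisional Installation (section 14)? yes] → not satisfied.
section 10 — Approved Installation: not a Class-T Discharge (section 5)? no; Provisional Undertaking (section 8)? yes; not an Essential Installation (section 11)? yes — 2 of 3 hold (need ≥2) → satisfied.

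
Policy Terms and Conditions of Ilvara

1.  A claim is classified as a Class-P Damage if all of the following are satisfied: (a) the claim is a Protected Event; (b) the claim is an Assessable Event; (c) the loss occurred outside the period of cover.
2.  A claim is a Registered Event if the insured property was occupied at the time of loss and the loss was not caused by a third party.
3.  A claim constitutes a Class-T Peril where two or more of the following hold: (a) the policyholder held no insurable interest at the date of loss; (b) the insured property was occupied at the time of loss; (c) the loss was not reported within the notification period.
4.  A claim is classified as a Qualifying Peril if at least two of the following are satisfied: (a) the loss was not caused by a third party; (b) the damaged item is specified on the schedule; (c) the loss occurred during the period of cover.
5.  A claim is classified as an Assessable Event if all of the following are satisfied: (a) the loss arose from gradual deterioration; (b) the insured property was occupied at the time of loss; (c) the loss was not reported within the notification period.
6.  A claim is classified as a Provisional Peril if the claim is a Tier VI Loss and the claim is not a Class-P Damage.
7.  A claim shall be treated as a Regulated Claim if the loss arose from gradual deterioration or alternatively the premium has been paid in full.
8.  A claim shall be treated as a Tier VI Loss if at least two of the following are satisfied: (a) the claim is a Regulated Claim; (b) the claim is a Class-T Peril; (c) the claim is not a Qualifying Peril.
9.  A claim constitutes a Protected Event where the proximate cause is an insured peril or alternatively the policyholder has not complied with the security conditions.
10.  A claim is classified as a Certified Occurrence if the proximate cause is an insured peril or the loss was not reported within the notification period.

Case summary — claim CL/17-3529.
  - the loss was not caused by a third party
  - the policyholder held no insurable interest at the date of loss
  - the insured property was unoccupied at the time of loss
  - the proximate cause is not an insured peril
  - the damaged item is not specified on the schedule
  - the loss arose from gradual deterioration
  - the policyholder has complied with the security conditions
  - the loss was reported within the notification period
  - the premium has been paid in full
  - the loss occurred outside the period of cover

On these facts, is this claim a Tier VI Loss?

Under paragraph 7: the loss arose from gradual deterioration? yes; or the premium has been paid in full? yes. So the claim is a Regulated Claim.
Under paragraph 3: the policyholder held no insurable interest at the date of loss? yes; the insured property was occupied at the time of loss? no; the loss was not reported within the notification period? no — 1 of 3 hold (need ≥2) → not satisfied.
Under paragraph 4: the loss was not caused by a third party? yes; the damaged item is specified on the schedule? no; the loss occurred during the period of cover? no — 1 of 3 hold (need ≥2) → not satisfied.
Under paragraph 8: Regulated Claim (paragraph 7)? yes; Class-T Peril (paragraph 3)? no; not a Qualifying Peril (paragraph 4)? yes — 2 of 3 hold (need ≥2) → satisfied.

Yes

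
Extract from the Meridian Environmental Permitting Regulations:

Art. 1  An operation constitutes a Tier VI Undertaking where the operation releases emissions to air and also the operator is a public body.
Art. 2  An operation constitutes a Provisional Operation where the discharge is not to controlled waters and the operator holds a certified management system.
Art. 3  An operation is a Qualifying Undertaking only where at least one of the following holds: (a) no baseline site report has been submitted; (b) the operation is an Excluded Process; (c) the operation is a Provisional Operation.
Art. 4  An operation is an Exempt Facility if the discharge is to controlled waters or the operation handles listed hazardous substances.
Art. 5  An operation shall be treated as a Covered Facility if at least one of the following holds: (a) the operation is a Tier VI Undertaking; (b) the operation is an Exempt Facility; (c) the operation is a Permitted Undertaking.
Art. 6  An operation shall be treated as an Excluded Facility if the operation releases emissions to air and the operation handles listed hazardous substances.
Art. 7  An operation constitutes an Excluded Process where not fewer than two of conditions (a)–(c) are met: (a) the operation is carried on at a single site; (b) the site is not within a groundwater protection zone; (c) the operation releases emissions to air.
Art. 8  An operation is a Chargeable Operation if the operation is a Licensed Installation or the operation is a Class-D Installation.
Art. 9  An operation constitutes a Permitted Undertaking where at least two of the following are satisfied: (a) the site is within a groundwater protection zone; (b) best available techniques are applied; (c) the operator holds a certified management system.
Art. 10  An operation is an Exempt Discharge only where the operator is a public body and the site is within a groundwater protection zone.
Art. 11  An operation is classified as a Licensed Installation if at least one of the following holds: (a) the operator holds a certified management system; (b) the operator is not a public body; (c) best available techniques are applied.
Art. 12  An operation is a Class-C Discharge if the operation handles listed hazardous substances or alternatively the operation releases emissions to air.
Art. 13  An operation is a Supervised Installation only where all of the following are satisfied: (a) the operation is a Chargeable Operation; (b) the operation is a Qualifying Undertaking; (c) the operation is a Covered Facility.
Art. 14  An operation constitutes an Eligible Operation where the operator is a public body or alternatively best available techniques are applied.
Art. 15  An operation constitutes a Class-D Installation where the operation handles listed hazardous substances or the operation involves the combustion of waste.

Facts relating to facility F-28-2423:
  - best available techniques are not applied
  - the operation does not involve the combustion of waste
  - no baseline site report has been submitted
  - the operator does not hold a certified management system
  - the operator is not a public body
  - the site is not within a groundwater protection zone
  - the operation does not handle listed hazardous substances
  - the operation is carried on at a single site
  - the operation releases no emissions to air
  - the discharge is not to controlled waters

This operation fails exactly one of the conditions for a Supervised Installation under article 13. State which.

Covered Facility

article 11 — Licensed Installation: [the operator holds a certified management system? no] OR [the operator is not a public body? yes] OR [best available techniques are applied? no] → satisfied.
article 15 — Class-D Installation: [the operation handles listed hazardous substances? no] OR [the operation involves the combustion of waste? no] → not satisfied.
article 8 — Chargeable Operation: [Licensed Installation (article 11)? yes] OR [Class-D Installation (article 15)? no] → satisfied.
article 7 — Excluded Process: the operation is carried on at a single site? yes; the site is not within a groundwater protection zone? yes; the operation releases emissions to air? no — 2 of 3 hold (need ≥2) → satisfied.
article 2 — Provisional Operation: [the discharge is not to controlled waters? yes] AND [the operator holds a certified management system? no] → not satisfied.
article 3 — Qualifying Undertaking: [no baseline site report has been submitted? yes] OR [Excluded Process (article 7)? yes] OR [Provisional Operation (article 2)? no] → satisfied.
article 1 — Tier VI Undertaking: [the operation releases emissions to air? no] AND [the operator is a public body? no] → not satisfied.
article 4 — Exempt Facility: [the discharge is to controlled waters? no] OR [the operation handles listed hazardous substances? no] → not satisfied.
article 9 — Permitted Undertaking: the site is within a groundwater protection zone? no; best available techniques are applied? no; the operator holds a certified management system? no — 0 of 3 hold (need ≥2) → not satisfied.
article 5 — Covered Facility: [Tier VI Undertaking (article 1)? no] OR [Exempt Facility (article 4)? no] OR [Permitted Undertaking (article 9)? no] → not satisfied.
article 13 — Supervised Installation: [Chargeable Operation (article 8)? yes] AND [Qualifying Undertaking (article 3)? yes] AND [Covered Facility (article 5)? no] → not satisfied.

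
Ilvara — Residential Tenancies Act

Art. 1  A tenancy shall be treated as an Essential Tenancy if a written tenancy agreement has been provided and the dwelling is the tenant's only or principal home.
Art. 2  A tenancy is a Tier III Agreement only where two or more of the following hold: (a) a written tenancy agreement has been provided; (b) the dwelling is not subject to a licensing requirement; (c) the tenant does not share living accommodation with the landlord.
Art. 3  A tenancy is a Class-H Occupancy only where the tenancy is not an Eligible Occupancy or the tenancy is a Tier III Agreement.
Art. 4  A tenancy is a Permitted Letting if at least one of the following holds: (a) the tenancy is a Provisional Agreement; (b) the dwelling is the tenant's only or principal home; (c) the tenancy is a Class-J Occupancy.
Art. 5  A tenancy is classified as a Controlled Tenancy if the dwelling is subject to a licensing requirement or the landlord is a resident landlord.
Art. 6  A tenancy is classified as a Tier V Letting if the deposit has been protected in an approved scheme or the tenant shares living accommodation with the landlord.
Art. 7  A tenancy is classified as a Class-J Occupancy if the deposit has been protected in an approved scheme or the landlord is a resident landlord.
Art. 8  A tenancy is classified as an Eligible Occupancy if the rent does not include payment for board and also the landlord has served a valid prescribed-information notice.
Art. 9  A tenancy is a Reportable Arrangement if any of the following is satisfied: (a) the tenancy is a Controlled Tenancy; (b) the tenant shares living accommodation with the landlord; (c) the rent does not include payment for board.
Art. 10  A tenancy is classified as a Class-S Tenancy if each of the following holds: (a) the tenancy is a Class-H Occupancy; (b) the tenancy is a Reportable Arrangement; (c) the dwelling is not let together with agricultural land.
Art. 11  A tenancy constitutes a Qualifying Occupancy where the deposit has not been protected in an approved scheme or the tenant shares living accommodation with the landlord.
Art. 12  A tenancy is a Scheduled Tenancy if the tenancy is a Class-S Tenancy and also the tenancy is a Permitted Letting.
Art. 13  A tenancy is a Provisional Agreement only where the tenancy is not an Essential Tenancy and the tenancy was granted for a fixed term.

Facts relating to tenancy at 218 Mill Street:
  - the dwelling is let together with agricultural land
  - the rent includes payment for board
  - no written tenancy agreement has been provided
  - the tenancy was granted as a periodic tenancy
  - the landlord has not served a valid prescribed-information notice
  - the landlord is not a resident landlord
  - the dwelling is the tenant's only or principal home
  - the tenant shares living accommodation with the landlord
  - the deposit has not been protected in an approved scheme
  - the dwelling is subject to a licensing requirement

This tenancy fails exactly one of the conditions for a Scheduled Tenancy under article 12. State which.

article 8 — Eligible Occupancy: [the rent does not include payment for board? no] AND [the landlord has served a valid prescribed-information notice? no] → not satisfied.
article 2 — Tier III Agreement: a written tenancy agreement has been provided? no; the dwelling is not subject to a licensing requirement? no; the tenant does not share living accommodation with the landlord? no — 0 of 3 hold (need ≥2) → not satisfied.
article 3 — Class-H Occupancy: [not an Eligible Occupancy (article 8)? yes] OR [Tier III Agreement (article 2)? no] → satisfied.
article 5 — Controlled Tenancy: [the dwelling is subject to a licensing requirement? yes] OR [the landlord is a resident landlord? no] → satisfied.
article 9 — Reportable Arrangement: [Controlled Tenancy (article 5)? yes] OR [the tenant shares living accommodation with the landlord? yes] OR [the rent does not include payment for board? no] → satisfied.
article 10 — Class-S Tenancy: [Class-H Occupancy (article 3)? yes] AND [Reportable Arrangement (article 9)? yes] AND [the dwelling is not let together with agricultural land? no] → not satisfied.
article 1 — Essential Tenancy: [a written tenancy agreement has been provided? no] AND [the dwelling is the tenant's only or principal home? yes] → not satisfied.
article 13 — Provisional Agreement: [not an Essential Tenancy (article 1)? yes] AND [the tenancy was granted for a fixed term? no] → not satisfied.
article 7 — Class-J Occupancy: [the deposit has been protected in an approved scheme? no] OR [the landlord is a resident landlord? no] → not satisfied.
article 4 — Permitted Letting: [Provisional Agreement (article 13)? no] OR [the dwelling is the tenant's only or principal home? yes] OR [Class-J Occupancy (article 7)? no] → satisfied.
article 12 — Scheduled Tenancy: [Class-S Tenancy (article 10)? no] AND [Permitted Letting (article 4)? yes] → not satisfied.

Class-S Tenancy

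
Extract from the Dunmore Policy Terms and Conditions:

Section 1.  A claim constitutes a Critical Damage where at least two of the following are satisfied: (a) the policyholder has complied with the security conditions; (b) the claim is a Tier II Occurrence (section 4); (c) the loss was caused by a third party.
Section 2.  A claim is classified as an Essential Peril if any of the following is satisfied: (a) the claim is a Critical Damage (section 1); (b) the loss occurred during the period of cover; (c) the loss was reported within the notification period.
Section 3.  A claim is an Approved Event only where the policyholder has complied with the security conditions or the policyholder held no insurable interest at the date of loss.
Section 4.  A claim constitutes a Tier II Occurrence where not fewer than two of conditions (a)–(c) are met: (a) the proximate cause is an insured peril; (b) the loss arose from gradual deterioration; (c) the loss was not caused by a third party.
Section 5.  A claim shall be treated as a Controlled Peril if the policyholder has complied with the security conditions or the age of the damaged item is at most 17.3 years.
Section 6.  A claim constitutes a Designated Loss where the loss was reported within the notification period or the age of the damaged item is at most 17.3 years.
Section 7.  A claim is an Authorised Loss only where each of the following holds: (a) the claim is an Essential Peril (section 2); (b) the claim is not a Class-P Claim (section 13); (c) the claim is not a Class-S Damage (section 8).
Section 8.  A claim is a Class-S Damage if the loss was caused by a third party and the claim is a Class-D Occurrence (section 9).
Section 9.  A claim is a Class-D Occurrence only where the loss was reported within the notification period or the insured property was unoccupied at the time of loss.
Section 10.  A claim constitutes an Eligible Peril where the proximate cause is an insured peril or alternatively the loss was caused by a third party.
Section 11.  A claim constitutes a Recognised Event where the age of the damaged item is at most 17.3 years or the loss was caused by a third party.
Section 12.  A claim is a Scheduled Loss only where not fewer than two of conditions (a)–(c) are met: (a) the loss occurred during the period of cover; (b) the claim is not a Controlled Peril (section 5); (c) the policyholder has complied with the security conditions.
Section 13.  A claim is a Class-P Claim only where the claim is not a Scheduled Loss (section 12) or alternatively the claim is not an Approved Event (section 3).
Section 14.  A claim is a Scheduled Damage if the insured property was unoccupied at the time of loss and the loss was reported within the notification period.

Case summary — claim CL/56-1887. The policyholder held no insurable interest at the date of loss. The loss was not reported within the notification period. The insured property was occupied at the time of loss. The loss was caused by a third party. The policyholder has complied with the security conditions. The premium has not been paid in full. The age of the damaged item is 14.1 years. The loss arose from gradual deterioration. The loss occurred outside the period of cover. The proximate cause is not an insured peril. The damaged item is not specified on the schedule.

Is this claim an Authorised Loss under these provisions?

section 4 — Tier II Occurrence: the proximate cause is an insured peril? no; the loss arose from gradual deterioration? yes; the loss was not caused by a third party? no — 1 of 3 hold (need ≥2) → not satisfied.
section 1 — Critical Damage: the policyholder has complied with the security conditions? yes; Tier II Occurrence (section 4)? no; the loss was caused by a third party? yes — 2 of 3 hold (need ≥2) → satisfied.
section 2 — Essential Peril: [Critical Damage (section 1)? yes] OR [the loss occurred during the period of cover? no] OR [the loss was reported within the notification period? no] → satisfied.
section 5 — Controlled Peril: [the policyholder has complied with the security conditions? yes] OR [age of the damaged item: 14.1 years ≤ 17.3 years? yes] → satisfied.
section 12 — Scheduled Loss: the loss occurred during the period of cover? no; not a Controlled Peril (section 5)? no; the policyholder has complied with the security conditions? yes — 1 of 3 hold (need ≥2) → not satisfied.
section 3 — Approved Event: [the policyholder has complied with the security conditions? yes] OR [the policyholder held no insurable interest at the date of loss? yes] → satisfied.
section 13 — Class-P Claim: [not a Scheduled Loss (section 12)? yes] OR [not an Approved Event (section 3)? no] → satisfied.
section 9 — Class-D Occurrence: [the loss was reported within the notification period? no] OR [the insured property was unoccupied at the time of loss? no] → not satisfied.
section 8 — Class-S Damage: [the loss was caused by a third party? yes] AND [Class-D Occurrence (section 9)? no] → not satisfied.
section 7 — Authorised Loss: [Essential Peril (section 2)? yes] AND [not a Class-P Claim (section 13)? no] AND [not a Class-S Damage (section 8)? yes] → not satisfied.

No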